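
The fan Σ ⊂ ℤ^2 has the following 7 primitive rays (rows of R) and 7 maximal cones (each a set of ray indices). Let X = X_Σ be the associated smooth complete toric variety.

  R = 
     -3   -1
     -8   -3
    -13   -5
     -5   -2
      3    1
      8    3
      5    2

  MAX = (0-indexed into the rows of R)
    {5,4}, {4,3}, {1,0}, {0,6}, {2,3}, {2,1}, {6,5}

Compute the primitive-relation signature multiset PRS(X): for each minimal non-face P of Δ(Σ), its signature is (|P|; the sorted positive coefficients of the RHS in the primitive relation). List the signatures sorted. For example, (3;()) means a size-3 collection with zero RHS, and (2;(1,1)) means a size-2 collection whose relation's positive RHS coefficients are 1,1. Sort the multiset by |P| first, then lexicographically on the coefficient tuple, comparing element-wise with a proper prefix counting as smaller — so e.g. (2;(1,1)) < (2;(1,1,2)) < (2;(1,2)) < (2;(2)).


14 minimal non-faces of Δ(Σ) (on 7 rays):

  P={0,4}:  v_{0} + v_{4} = 0  →  sig = (2;())
  P={1,5}:  v_{1} + v_{5} = 0  →  sig = (2;())
  P={3,6}:  v_{3} + v_{6} = 0  →  sig = (2;())
  P={0,3}:  v_{0} + v_{3} = v_{1}  →  sig = (2;(1))
  P={0,5}:  v_{0} + v_{5} = v_{6}  →  sig = (2;(1))
  P={1,3}:  v_{1} + v_{3} = v_{2}  →  sig = (2;(1))
  P={1,4}:  v_{1} + v_{4} = v_{3}  →  sig = (2;(1))
  P={1,6}:  v_{1} + v_{6} = v_{0}  →  sig = (2;(1))
  P={2,5}:  v_{2} + v_{5} = v_{3}  →  sig = (2;(1))
  P={2,6}:  v_{2} + v_{6} = v_{1}  →  sig = (2;(1))
  P={3,5}:  v_{3} + v_{5} = v_{4}  →  sig = (2;(1))
  P={4,6}:  v_{4} + v_{6} = v_{5}  →  sig = (2;(1))
  P={0,2}:  v_{0} + v_{2} = 2·v_{1}  →  sig = (2;(2))
  P={2,4}:  v_{2} + v_{4} = 2·v_{3}  →  sig = (2;(2))

Signatures (|P|; sorted positive RHS coefficients), sorted:
{ (2;()) ×3,  (2;(1)) ×9,  (2;(2)) ×2 }


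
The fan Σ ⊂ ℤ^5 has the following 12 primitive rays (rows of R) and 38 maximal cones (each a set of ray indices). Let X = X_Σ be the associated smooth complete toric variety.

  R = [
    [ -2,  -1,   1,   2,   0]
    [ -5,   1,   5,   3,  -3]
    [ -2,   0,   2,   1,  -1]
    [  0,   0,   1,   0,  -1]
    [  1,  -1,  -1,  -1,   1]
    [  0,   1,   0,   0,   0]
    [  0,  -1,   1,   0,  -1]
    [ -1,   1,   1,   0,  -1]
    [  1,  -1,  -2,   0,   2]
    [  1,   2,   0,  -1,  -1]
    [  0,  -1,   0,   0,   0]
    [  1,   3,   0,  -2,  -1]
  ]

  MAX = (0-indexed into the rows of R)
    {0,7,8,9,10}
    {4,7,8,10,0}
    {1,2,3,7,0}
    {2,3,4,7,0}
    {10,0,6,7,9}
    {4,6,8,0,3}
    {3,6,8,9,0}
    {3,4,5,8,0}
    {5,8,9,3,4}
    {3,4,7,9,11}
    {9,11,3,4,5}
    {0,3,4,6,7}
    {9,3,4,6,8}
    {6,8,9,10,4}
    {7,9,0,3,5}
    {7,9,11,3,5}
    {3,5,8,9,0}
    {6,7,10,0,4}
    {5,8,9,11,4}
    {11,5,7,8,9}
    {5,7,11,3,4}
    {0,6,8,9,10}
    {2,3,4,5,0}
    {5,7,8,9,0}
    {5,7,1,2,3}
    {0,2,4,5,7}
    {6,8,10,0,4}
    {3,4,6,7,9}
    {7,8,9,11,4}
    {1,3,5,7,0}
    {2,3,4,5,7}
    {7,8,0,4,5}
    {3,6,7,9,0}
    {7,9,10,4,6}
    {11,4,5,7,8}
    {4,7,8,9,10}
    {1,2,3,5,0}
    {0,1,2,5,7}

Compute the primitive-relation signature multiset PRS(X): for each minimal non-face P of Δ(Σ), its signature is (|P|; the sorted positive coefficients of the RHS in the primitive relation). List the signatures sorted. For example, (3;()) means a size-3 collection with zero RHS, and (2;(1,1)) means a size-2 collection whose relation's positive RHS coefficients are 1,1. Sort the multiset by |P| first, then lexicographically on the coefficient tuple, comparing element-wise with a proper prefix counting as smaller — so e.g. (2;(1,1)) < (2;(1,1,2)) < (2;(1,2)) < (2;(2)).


Minimal non-faces — 24 found among 12 rays, 38 max cones:

  • {5,10}:  v_{5} + v_{10} = 0  ⇒ sig = (2;())
  • {3,10}:  v_{3} + v_{10} = v_{6}  ⇒ sig = (2;(1))
  • {5,6}:  v_{5} + v_{6} = v_{3}  ⇒ sig = (2;(1))
  • {0,11}:  v_{0} + v_{11} = v_{5} + v_{7}  ⇒ sig = (2;(1,1))
  • {1,8}:  v_{1} + v_{8} = v_{0} + v_{2} + v_{5}  ⇒ sig = (2;(1,1,1))
  • {2,8}:  v_{2} + v_{8} = v_{0} + v_{4} + v_{5}  ⇒ sig = (2;(1,1,1))
  • {2,9}:  v_{2} + v_{9} = v_{3} + v_{5} + v_{7}  ⇒ sig = (2;(1,1,1))
  • {10,11}:  v_{10} + v_{11} = v_{4} + v_{7} + v_{9}  ⇒ sig = (2;(1,1,1))
  • {1,10}:  v_{1} + v_{10} = v_{0} + v_{2} + v_{3} + v_{7}  ⇒ sig = (2;(1,1,1,1))
  • {2,10}:  v_{2} + v_{10} = v_{0} + v_{3} + v_{4} + v_{7}  ⇒ sig = (2;(1,1,1,1))
  • {6,11}:  v_{6} + v_{11} = v_{3} + v_{4} + v_{7} + v_{9}  ⇒ sig = (2;(1,1,1,1))
  • {1,6}:  v_{1} + v_{6} = v_{0} + v_{2} + 2·v_{3} + v_{7}  ⇒ sig = (2;(1,1,1,2))
  • {2,6}:  v_{2} + v_{6} = v_{0} + 2·v_{3} + v_{4} + v_{7}  ⇒ sig = (2;(1,1,1,2))
  • {1,11}:  v_{1} + v_{11} = v_{2} + v_{3} + 2·v_{5} + 2·v_{7}  ⇒ sig = (2;(1,1,2,2))
  • {2,11}:  v_{2} + v_{11} = v_{3} + v_{4} + 2·v_{5} + 2·v_{7}  ⇒ sig = (2;(1,1,2,2))
  • {1,9}:  v_{1} + v_{9} = v_{0} + 2·v_{3} + 2·v_{5} + 2·v_{7}  ⇒ sig = (2;(1,2,2,2))
  • {1,4}:  v_{1} + v_{4} = 2·v_{2}  ⇒ sig = (2;(2))
  • {0,4,9}:  v_{0} + v_{4} + v_{9} = 0  ⇒ sig = (3;())
  • {3,7,8}:  v_{3} + v_{7} + v_{8} = 0  ⇒ sig = (3;())
  • {6,7,8}:  v_{6} + v_{7} + v_{8} = v_{10}  ⇒ sig = (3;(1))
  • {3,8,11}:  v_{3} + v_{8} + v_{11} = v_{4} + v_{5} + v_{9}  ⇒ sig = (3;(1,1,1))
  • {4,5,7,9}:  v_{4} + v_{5} + v_{7} + v_{9} = v_{11}  ⇒ sig = (4;(1))
  • {0,2,3,5,7}:  v_{0} + v_{2} + v_{3} + v_{5} + v_{7} = v_{1}  ⇒ sig = (5;(1))
  • {0,3,4,5,7}:  v_{0} + v_{3} + v_{4} + v_{5} + v_{7} = v_{2}  ⇒ sig = (5;(1))

Sorted signature multiset PRS(X):
    |P|=2: 17 collections, coeffs (), (1), (1), (1,1), (1,1,1), (1,1,1), (1,1,1), (1,1,1), (1,1,1,1), (1,1,1,1), (1,1,1,1), (1,1,1,2), (1,1,1,2), (1,1,2,2), (1,1,2,2), (1,2,2,2), (2)
    |P|=3: 4 collections, coeffs (), (), (1), (1,1,1)
    |P|=4: 1 collection, coeffs (1)
    |P|=5: 2 collections, coeffs (1), (1)


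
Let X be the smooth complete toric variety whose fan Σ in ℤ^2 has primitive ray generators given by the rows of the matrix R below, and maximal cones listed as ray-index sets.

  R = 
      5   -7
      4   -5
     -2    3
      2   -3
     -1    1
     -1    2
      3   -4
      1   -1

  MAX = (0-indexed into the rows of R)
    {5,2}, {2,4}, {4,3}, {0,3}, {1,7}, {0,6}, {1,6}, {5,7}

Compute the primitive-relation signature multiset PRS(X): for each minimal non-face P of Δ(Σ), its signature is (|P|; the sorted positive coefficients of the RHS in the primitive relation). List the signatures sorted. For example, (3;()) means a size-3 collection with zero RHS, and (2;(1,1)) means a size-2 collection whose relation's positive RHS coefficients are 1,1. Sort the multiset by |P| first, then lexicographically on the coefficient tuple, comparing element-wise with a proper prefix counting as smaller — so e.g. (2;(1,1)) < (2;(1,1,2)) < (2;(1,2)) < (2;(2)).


|primitive collections| = 20. Relations:

  {2,3}:  v_{2} + v_{3} = 0  ⟹  sig = (2;())
  {4,7}:  v_{4} + v_{7} = 0  ⟹  sig = (2;())
  {0,2}:  v_{0} + v_{2} = v_{6}  ⟹  sig = (2;(1))
  {0,5}:  v_{0} + v_{5} = v_{1}  ⟹  sig = (2;(1))
  {1,4}:  v_{1} + v_{4} = v_{6}  ⟹  sig = (2;(1))
  {2,6}:  v_{2} + v_{6} = v_{7}  ⟹  sig = (2;(1))
  {2,7}:  v_{2} + v_{7} = v_{5}  ⟹  sig = (2;(1))
  {3,5}:  v_{3} + v_{5} = v_{7}  ⟹  sig = (2;(1))
  {3,6}:  v_{3} + v_{6} = v_{0}  ⟹  sig = (2;(1))
  {3,7}:  v_{3} + v_{7} = v_{6}  ⟹  sig = (2;(1))
  {4,5}:  v_{4} + v_{5} = v_{2}  ⟹  sig = (2;(1))
  {4,6}:  v_{4} + v_{6} = v_{3}  ⟹  sig = (2;(1))
  {6,7}:  v_{6} + v_{7} = v_{1}  ⟹  sig = (2;(1))
  {0,4}:  v_{0} + v_{4} = 2·v_{3}  ⟹  sig = (2;(2))
  {0,7}:  v_{0} + v_{7} = 2·v_{6}  ⟹  sig = (2;(2))
  {1,2}:  v_{1} + v_{2} = 2·v_{7}  ⟹  sig = (2;(2))
  {1,3}:  v_{1} + v_{3} = 2·v_{6}  ⟹  sig = (2;(2))
  {5,6}:  v_{5} + v_{6} = 2·v_{7}  ⟹  sig = (2;(2))
  {0,1}:  v_{0} + v_{1} = 3·v_{6}  ⟹  sig = (2;(3))
  {1,5}:  v_{1} + v_{5} = 3·v_{7}  ⟹  sig = (2;(3))

Hence PRS(X_Σ) =
[(2;()), (2;()), (2;(1)), (2;(1)), (2;(1)), (2;(1)), (2;(1)), (2;(1)), (2;(1)), (2;(1)), (2;(1)), (2;(1)), (2;(1)), (2;(2)), (2;(2)), (2;(2)), (2;(2)), (2;(2)), (2;(3)), (2;(3))]


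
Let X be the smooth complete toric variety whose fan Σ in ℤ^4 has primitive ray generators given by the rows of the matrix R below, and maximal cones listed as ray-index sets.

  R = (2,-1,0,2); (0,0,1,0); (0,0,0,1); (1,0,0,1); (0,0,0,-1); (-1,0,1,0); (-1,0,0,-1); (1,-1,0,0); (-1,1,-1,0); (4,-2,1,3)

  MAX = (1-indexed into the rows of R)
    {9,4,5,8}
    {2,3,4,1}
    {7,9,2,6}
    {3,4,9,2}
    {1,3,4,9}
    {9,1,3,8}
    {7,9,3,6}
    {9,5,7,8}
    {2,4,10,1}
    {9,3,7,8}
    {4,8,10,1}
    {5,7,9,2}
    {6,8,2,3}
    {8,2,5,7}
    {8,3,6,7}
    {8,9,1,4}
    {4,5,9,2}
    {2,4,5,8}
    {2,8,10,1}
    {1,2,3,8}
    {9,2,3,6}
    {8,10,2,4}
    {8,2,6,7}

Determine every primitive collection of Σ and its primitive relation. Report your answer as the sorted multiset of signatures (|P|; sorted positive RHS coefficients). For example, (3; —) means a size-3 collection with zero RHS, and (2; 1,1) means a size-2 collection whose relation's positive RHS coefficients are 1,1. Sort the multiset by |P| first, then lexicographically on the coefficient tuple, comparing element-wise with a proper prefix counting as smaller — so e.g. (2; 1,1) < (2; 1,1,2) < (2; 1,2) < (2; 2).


18 minimal non-faces of Δ(Σ) (on 10 rays):

  • {3,5}:  v_{3} + v_{5} = 0  so sig = (2; —)
  • {4,7}:  v_{4} + v_{7} = 0  so sig = (2; —)
  • {1,5}:  v_{1} + v_{5} = v_{4} + v_{8}  so sig = (2; 1,1)
  • {1,7}:  v_{1} + v_{7} = v_{3} + v_{8}  so sig = (2; 1,1)
  • {4,6}:  v_{4} + v_{6} = v_{2} + v_{3}  so sig = (2; 1,1)
  • {5,6}:  v_{5} + v_{6} = v_{2} + v_{7}  so sig = (2; 1,1)
  • {9,10}:  v_{9} + v_{10} = v_{1} + v_{4}  so sig = (2; 1,1)
  • {7,10}:  v_{7} + v_{10} = v_{1} + v_{2} + v_{8}  so sig = (2; 1,1,1)
  • {6,10}:  v_{6} + v_{10} = v_{1} + 2·v_{2} + v_{3} + v_{8}  so sig = (2; 1,1,1,2)
  • {1,6}:  v_{1} + v_{6} = v_{2} + 2·v_{3} + v_{8}  so sig = (2; 1,1,2)
  • {3,10}:  v_{3} + v_{10} = 2·v_{1} + v_{2}  so sig = (2; 1,2)
  • {5,10}:  v_{5} + v_{10} = v_{2} + 2·v_{4} + 2·v_{8}  so sig = (2; 1,2,2)
  • {2,8,9}:  v_{2} + v_{8} + v_{9} = 0  so sig = (3; —)
  • {2,3,7}:  v_{2} + v_{3} + v_{7} = v_{6}  so sig = (3; 1)
  • {3,4,8}:  v_{3} + v_{4} + v_{8} = v_{1}  so sig = (3; 1)
  • {1,2,9}:  v_{1} + v_{2} + v_{9} = v_{3} + v_{4}  so sig = (3; 1,1)
  • {6,8,9}:  v_{6} + v_{8} + v_{9} = v_{3} + v_{7}  so sig = (3; 1,1)
  • {1,2,4,8}:  v_{1} + v_{2} + v_{4} + v_{8} = v_{10}  so sig = (4; 1)

Signatures (|P|; sorted positive RHS coefficients), sorted:
    (2; —)
    (2; —)
    (2; 1,1)
    (2; 1,1)
    (2; 1,1)
    (2; 1,1)
    (2; 1,1)
    (2; 1,1,1)
    (2; 1,1,1,2)
    (2; 1,1,2)
    (2; 1,2)
    (2; 1,2,2)
    (3; —)
    (3; 1)
    (3; 1)
    (3; 1,1)
    (3; 1,1)
    (4; 1)


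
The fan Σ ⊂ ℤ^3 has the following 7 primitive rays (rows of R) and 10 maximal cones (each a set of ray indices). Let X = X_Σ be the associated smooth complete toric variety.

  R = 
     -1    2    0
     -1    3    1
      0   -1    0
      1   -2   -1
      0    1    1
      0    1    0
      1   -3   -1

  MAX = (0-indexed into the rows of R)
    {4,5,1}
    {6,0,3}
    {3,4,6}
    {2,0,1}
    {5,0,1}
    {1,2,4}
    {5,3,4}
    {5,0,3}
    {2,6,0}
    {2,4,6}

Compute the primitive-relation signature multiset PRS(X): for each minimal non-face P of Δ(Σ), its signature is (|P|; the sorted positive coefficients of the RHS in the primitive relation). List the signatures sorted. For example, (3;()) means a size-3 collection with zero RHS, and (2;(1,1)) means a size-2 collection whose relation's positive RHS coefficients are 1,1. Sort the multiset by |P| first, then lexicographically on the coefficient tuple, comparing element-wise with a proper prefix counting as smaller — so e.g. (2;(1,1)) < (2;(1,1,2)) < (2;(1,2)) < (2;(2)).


6 collections generate NE(X_Σ); each relation:

  P={1,6}:  v_{1} + v_{6} = 0  ⇒ sig = (2;())
  P={2,5}:  v_{2} + v_{5} = 0  ⇒ sig = (2;())
  P={0,4}:  v_{0} + v_{4} = v_{1}  ⇒ sig = (2;(1))
  P={1,3}:  v_{1} + v_{3} = v_{5}  ⇒ sig = (2;(1))
  P={2,3}:  v_{2} + v_{3} = v_{6}  ⇒ sig = (2;(1))
  P={5,6}:  v_{5} + v_{6} = v_{3}  ⇒ sig = (2;(1))

so the primitive-relation signature multiset is
[(2;()), (2;()), (2;(1)), (2;(1)), (2;(1)), (2;(1))]


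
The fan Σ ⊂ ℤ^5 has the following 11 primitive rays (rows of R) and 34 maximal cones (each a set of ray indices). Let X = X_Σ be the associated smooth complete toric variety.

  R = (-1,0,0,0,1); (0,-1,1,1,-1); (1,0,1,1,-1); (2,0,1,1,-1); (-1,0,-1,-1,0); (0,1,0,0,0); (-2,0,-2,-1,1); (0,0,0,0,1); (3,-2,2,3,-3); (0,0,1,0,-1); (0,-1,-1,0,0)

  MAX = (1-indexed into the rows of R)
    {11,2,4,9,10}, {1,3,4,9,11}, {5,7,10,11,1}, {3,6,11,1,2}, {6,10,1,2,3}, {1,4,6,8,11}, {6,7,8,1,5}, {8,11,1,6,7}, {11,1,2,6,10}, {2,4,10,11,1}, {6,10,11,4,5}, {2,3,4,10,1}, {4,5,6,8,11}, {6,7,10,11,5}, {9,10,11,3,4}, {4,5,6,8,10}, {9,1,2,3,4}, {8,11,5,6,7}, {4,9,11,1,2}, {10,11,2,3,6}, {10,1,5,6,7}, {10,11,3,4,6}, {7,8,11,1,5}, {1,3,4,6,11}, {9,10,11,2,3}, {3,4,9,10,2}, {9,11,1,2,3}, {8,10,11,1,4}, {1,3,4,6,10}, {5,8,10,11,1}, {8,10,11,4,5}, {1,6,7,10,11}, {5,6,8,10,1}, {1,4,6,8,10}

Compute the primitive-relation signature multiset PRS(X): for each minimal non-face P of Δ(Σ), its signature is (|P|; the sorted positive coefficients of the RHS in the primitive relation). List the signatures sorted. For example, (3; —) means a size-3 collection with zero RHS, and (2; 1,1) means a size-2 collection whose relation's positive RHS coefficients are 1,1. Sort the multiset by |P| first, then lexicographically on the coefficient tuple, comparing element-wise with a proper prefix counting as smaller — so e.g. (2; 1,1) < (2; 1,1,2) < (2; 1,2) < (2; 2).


Minimal non-faces — 20 found among 11 rays, 34 max cones:

  P = {3,8}:  v_{3} + v_{8} = v_{1} + v_{4} — sig = (2; 1,1)
  P = {4,7}:  v_{4} + v_{7} = v_{6} + v_{11} — sig = (2; 1,1)
  P = {3,5}:  v_{3} + v_{5} = v_{6} + v_{10} + v_{11} — sig = (2; 1,1,1)
  P = {2,8}:  v_{2} + v_{8} = 2·v_{1} + v_{4} + v_{10} + v_{11} — sig = (2; 1,1,1,2)
  P = {7,9}:  v_{7} + v_{9} = v_{2} + v_{3} + v_{6} + 2·v_{11} — sig = (2; 1,1,1,2)
  P = {8,9}:  v_{8} + v_{9} = v_{1} + v_{2} + 2·v_{4} + v_{11} — sig = (2; 1,1,1,2)
  P = {2,5}:  v_{2} + v_{5} = v_{1} + v_{6} + 2·v_{10} + 2·v_{11} — sig = (2; 1,1,2,2)
  P = {3,7}:  v_{3} + v_{7} = v_{1} + 2·v_{6} + v_{10} + 2·v_{11} — sig = (2; 1,1,2,2)
  P = {5,9}:  v_{5} + v_{9} = 2·v_{3} + v_{10} + 2·v_{11} — sig = (2; 1,2,2)
  P = {6,9}:  v_{6} + v_{9} = 3·v_{3} + v_{11} — sig = (2; 1,3)
  P = {2,7}:  v_{2} + v_{7} = 2·v_{1} + 2·v_{6} + 2·v_{10} + 3·v_{11} — sig = (2; 2,2,2,3)
  P = {1,4,5}:  v_{1} + v_{4} + v_{5} = 0 — sig = (3; —)
  P = {7,8,10}:  v_{7} + v_{8} + v_{10} = v_{1} + v_{5} — sig = (3; 1,1)
  P = {1,9,10}:  v_{1} + v_{9} + v_{10} = 2·v_{2} + v_{4} — sig = (3; 1,2)
  P = {2,4,6}:  v_{2} + v_{4} + v_{6} = 2·v_{3} — sig = (3; 2)
  P = {6,8,10,11}:  v_{6} + v_{8} + v_{10} + v_{11} = 0 — sig = (4; —)
  P = {1,3,10,11}:  v_{1} + v_{3} + v_{10} + v_{11} = v_{2} — sig = (4; 1)
  P = {1,5,6,11}:  v_{1} + v_{5} + v_{6} + v_{11} = v_{7} — sig = (4; 1)
  P = {2,3,4,11}:  v_{2} + v_{3} + v_{4} + v_{11} = v_{9} — sig = (4; 1)
  P = {1,4,6,10,11}:  v_{1} + v_{4} + v_{6} + v_{10} + v_{11} = v_{3} — sig = (5; 1)

Sorted signature multiset PRS(X):
{ (2; 1,1) ×2,  (2; 1,1,1),  (2; 1,1,1,2) ×3,  (2; 1,1,2,2) ×2,  (2; 1,2,2),  (2; 1,3),  (2; 2,2,2,3),  (3; —),  (3; 1,1),  (3; 1,2),  (3; 2),  (4; —),  (4; 1) ×3,  (5; 1) }


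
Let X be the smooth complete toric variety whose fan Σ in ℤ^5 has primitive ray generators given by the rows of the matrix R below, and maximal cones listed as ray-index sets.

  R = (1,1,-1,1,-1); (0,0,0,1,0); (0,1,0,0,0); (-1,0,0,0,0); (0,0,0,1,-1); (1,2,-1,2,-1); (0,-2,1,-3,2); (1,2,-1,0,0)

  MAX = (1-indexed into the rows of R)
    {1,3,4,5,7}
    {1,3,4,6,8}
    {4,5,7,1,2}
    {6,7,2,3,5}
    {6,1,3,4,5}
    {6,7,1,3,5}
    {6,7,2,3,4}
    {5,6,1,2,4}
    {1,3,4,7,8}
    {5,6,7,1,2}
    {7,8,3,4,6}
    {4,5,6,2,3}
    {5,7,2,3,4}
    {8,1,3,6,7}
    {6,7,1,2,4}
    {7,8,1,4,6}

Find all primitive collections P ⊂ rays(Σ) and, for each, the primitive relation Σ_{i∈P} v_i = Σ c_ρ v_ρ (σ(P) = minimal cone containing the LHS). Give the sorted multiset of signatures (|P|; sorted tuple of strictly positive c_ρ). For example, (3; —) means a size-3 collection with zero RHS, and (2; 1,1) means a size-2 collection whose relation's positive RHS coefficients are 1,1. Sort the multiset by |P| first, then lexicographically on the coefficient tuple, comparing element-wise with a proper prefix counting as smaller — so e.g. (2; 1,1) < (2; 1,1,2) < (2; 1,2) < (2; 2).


Minimal non-faces — 5 found among 8 rays, 16 max cones:

  {5,8}:  v_{5} + v_{8} = v_{1} + v_{3}  →  sig = (2; 1,1)
  {2,8}:  v_{2} + v_{8} = v_{4} + 2·v_{6} + v_{7}  →  sig = (2; 1,1,2)
  {1,2,3}:  v_{1} + v_{2} + v_{3} = v_{6}  →  sig = (3; 1)
  {4,5,6,7}:  v_{4} + v_{5} + v_{6} + v_{7} = 0  →  sig = (4; —)
  {1,3,4,6,7}:  v_{1} + v_{3} + v_{4} + v_{6} + v_{7} = v_{8}  →  sig = (5; 1)

Hence PRS(X_Σ) =
[(2; 1,1), (2; 1,1,2), (3; 1), (4; —), (5; 1)]


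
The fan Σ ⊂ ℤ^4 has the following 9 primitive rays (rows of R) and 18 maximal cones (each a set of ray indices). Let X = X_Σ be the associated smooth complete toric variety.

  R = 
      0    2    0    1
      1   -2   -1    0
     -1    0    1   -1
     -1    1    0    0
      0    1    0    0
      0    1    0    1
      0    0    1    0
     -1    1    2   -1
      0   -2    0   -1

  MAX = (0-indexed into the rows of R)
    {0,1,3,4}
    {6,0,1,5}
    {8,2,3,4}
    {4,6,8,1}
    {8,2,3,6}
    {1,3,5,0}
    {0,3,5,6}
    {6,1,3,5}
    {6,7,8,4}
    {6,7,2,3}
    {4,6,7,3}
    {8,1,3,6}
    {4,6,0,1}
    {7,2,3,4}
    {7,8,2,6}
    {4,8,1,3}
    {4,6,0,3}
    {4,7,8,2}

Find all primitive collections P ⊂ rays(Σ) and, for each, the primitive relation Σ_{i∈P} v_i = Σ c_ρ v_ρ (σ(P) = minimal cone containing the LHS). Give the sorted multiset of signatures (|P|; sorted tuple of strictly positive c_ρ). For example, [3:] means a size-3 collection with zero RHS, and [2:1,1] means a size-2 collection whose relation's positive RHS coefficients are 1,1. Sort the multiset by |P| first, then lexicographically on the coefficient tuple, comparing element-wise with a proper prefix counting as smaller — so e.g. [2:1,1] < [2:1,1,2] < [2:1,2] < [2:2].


The 14 primitive collections of Σ (r=9, n=4):

  P={0,8}:  v_{0} + v_{8} = 0  ⟹  sig = [2:]
  P={1,2}:  v_{1} + v_{2} = v_{8}  ⟹  sig = [2:1]
  P={4,5}:  v_{4} + v_{5} = v_{0}  ⟹  sig = [2:1]
  P={2,5}:  v_{2} + v_{5} = v_{3} + v_{6}  ⟹  sig = [2:1,1]
  P={0,2}:  v_{0} + v_{2} = v_{3} + v_{4} + v_{6}  ⟹  sig = [2:1,1,1]
  P={1,7}:  v_{1} + v_{7} = v_{4} + v_{6} + v_{8}  ⟹  sig = [2:1,1,1]
  P={5,8}:  v_{5} + v_{8} = v_{1} + v_{3} + v_{6}  ⟹  sig = [2:1,1,1]
  P={5,7}:  v_{5} + v_{7} = v_{3} + v_{4} + 2·v_{6}  ⟹  sig = [2:1,1,2]
  P={0,7}:  v_{0} + v_{7} = v_{3} + 2·v_{4} + 2·v_{6}  ⟹  sig = [2:1,2,2]
  P={2,4,6}:  v_{2} + v_{4} + v_{6} = v_{7}  ⟹  sig = [3:1]
  P={3,7,8}:  v_{3} + v_{7} + v_{8} = 2·v_{2}  ⟹  sig = [3:2]
  P={1,3,4,6}:  v_{1} + v_{3} + v_{4} + v_{6} = 0  ⟹  sig = [4:]
  P={0,1,3,6}:  v_{0} + v_{1} + v_{3} + v_{6} = v_{5}  ⟹  sig = [4:1]
  P={3,4,6,8}:  v_{3} + v_{4} + v_{6} + v_{8} = v_{2}  ⟹  sig = [4:1]

Sorted signature multiset PRS(X):
    [2:]
    [2:1]
    [2:1]
    [2:1,1]
    [2:1,1,1]
    [2:1,1,1]
    [2:1,1,1]
    [2:1,1,2]
    [2:1,2,2]
    [3:1]
    [3:2]
    [4:]
    [4:1]
    [4:1]


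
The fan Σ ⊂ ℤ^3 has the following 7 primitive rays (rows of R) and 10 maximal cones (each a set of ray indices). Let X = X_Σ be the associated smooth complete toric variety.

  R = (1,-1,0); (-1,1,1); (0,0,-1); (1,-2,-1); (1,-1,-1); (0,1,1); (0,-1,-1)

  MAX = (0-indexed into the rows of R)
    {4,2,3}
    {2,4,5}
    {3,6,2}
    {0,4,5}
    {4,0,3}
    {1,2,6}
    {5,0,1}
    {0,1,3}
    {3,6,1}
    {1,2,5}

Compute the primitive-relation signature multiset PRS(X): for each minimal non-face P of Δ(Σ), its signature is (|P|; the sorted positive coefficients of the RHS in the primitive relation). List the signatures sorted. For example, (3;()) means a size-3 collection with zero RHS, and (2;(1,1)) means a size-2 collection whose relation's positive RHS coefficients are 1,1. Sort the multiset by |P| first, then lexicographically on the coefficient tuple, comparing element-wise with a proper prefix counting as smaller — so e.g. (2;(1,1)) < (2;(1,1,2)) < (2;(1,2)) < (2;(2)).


Minimal non-faces — 7 found among 7 rays, 10 max cones:

  P = {1,4}:  v_{1} + v_{4} = 0  ⇒ sig = (2;())
  P = {5,6}:  v_{5} + v_{6} = 0  ⇒ sig = (2;())
  P = {0,2}:  v_{0} + v_{2} = v_{4}  ⇒ sig = (2;(1))
  P = {0,6}:  v_{0} + v_{6} = v_{3}  ⇒ sig = (2;(1))
  P = {3,5}:  v_{3} + v_{5} = v_{0}  ⇒ sig = (2;(1))
  P = {4,6}:  v_{4} + v_{6} = v_{2} + v_{3}  ⇒ sig = (2;(1,1))
  P = {1,2,3}:  v_{1} + v_{2} + v_{3} = v_{6}  ⇒ sig = (3;(1))

Signatures (|P|; sorted positive RHS coefficients), sorted:
{ (2;()) ×2,  (2;(1)) ×3,  (2;(1,1)),  (3;(1)) }


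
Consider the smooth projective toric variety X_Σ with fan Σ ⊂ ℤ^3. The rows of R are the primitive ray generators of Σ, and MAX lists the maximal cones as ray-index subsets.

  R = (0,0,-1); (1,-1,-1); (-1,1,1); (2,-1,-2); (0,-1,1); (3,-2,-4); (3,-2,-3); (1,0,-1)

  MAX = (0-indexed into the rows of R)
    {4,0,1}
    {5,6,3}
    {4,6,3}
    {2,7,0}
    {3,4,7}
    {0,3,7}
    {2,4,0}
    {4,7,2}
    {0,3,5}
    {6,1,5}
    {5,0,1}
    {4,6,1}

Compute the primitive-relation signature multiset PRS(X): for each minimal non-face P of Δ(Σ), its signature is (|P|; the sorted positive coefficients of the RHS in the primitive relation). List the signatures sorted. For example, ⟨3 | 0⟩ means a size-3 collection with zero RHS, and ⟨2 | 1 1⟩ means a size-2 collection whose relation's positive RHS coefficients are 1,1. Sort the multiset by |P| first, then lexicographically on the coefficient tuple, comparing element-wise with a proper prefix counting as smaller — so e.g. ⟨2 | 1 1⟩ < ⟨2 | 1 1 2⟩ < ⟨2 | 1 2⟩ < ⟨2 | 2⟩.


12 collections generate NE(X_Σ); each relation:

  P={1,2}:  v_{1} + v_{2} = 0  ⟹  sig = ⟨2 | 0⟩
  P={0,6}:  v_{0} + v_{6} = v_{5}  ⟹  sig = ⟨2 | 1⟩
  P={1,3}:  v_{1} + v_{3} = v_{6}  ⟹  sig = ⟨2 | 1⟩
  P={1,7}:  v_{1} + v_{7} = v_{3}  ⟹  sig = ⟨2 | 1⟩
  P={2,3}:  v_{2} + v_{3} = v_{7}  ⟹  sig = ⟨2 | 1⟩
  P={2,6}:  v_{2} + v_{6} = v_{3}  ⟹  sig = ⟨2 | 1⟩
  P={2,5}:  v_{2} + v_{5} = v_{0} + v_{3}  ⟹  sig = ⟨2 | 1 1⟩
  P={5,7}:  v_{5} + v_{7} = v_{0} + 2·v_{3}  ⟹  sig = ⟨2 | 1 2⟩
  P={6,7}:  v_{6} + v_{7} = 2·v_{3}  ⟹  sig = ⟨2 | 2⟩
  P={4,5}:  v_{4} + v_{5} = 3·v_{1}  ⟹  sig = ⟨2 | 3⟩
  P={0,4,7}:  v_{0} + v_{4} + v_{7} = v_{1}  ⟹  sig = ⟨3 | 1⟩
  P={0,3,4}:  v_{0} + v_{3} + v_{4} = 2·v_{1}  ⟹  sig = ⟨3 | 2⟩

Signatures (|P|; sorted positive RHS coefficients), sorted:
    |P|=2: 10 collections, coeffs (), (1), (1), (1), (1), (1), (1,1), (1,2), (2), (3)
    |P|=3: 2 collections, coeffs (1), (2)


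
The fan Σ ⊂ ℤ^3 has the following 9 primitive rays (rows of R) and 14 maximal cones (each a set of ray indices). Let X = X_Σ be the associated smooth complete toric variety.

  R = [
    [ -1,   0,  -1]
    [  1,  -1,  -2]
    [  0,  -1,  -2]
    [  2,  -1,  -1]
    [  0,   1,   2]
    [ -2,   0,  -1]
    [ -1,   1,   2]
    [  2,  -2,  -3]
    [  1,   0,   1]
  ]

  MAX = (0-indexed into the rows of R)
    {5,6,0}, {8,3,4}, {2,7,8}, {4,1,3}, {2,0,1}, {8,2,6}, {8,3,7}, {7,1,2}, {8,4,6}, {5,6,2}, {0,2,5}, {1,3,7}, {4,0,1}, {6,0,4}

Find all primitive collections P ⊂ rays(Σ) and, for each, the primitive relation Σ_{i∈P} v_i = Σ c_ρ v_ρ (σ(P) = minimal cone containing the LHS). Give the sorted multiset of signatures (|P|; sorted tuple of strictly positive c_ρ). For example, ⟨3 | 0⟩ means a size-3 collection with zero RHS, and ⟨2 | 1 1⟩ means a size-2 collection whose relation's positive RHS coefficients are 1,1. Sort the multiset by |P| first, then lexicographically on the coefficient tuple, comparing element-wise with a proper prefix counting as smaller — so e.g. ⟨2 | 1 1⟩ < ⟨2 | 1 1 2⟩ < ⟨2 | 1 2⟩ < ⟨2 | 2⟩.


|primitive collections| = 16. Relations:

  {0,8}:  v_{0} + v_{8} = 0  ⟹  sig = ⟨2 | 0⟩
  {1,6}:  v_{1} + v_{6} = 0  ⟹  sig = ⟨2 | 0⟩
  {2,4}:  v_{2} + v_{4} = 0  ⟹  sig = ⟨2 | 0⟩
  {0,3}:  v_{0} + v_{3} = v_{1}  ⟹  sig = ⟨2 | 1⟩
  {1,8}:  v_{1} + v_{8} = v_{3}  ⟹  sig = ⟨2 | 1⟩
  {2,3}:  v_{2} + v_{3} = v_{7}  ⟹  sig = ⟨2 | 1⟩
  {3,5}:  v_{3} + v_{5} = v_{2}  ⟹  sig = ⟨2 | 1⟩
  {3,6}:  v_{3} + v_{6} = v_{8}  ⟹  sig = ⟨2 | 1⟩
  {4,7}:  v_{4} + v_{7} = v_{3}  ⟹  sig = ⟨2 | 1⟩
  {0,7}:  v_{0} + v_{7} = v_{1} + v_{2}  ⟹  sig = ⟨2 | 1 1⟩
  {1,5}:  v_{1} + v_{5} = v_{0} + v_{2}  ⟹  sig = ⟨2 | 1 1⟩
  {4,5}:  v_{4} + v_{5} = v_{0} + v_{6}  ⟹  sig = ⟨2 | 1 1⟩
  {5,8}:  v_{5} + v_{8} = v_{2} + v_{6}  ⟹  sig = ⟨2 | 1 1⟩
  {6,7}:  v_{6} + v_{7} = v_{2} + v_{8}  ⟹  sig = ⟨2 | 1 1⟩
  {5,7}:  v_{5} + v_{7} = 2·v_{2}  ⟹  sig = ⟨2 | 2⟩
  {0,2,6}:  v_{0} + v_{2} + v_{6} = v_{5}  ⟹  sig = ⟨3 | 1⟩

so the primitive-relation signature multiset is
{ ⟨2 | 0⟩ ×3,  ⟨2 | 1⟩ ×6,  ⟨2 | 1 1⟩ ×5,  ⟨2 | 2⟩,  ⟨3 | 1⟩ }


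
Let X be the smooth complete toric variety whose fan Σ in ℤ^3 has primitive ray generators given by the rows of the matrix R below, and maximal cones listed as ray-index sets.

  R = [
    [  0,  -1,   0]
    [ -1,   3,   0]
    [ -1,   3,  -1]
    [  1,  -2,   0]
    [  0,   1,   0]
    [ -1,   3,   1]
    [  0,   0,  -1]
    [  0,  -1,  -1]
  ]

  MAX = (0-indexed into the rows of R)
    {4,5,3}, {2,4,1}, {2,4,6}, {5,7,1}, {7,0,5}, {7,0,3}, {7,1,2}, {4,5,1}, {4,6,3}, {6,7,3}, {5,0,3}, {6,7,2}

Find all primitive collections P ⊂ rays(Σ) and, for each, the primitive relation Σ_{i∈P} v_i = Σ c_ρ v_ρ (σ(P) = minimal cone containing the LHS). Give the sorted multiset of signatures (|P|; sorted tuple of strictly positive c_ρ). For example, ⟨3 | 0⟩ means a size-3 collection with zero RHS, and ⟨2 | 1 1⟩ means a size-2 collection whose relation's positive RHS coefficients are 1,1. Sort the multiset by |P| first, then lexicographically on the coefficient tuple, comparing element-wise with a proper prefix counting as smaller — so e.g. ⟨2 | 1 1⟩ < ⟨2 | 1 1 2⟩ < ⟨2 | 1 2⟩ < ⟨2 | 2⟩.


|primitive collections| = 11. Relations:

  • {0,4}:  v_{0} + v_{4} = 0  so sig = ⟨2 | 0⟩
  • {0,6}:  v_{0} + v_{6} = v_{7}  so sig = ⟨2 | 1⟩
  • {1,3}:  v_{1} + v_{3} = v_{4}  so sig = ⟨2 | 1⟩
  • {1,6}:  v_{1} + v_{6} = v_{2}  so sig = ⟨2 | 1⟩
  • {4,7}:  v_{4} + v_{7} = v_{6}  so sig = ⟨2 | 1⟩
  • {5,6}:  v_{5} + v_{6} = v_{1}  so sig = ⟨2 | 1⟩
  • {0,1}:  v_{0} + v_{1} = v_{5} + v_{7}  so sig = ⟨2 | 1 1⟩
  • {0,2}:  v_{0} + v_{2} = v_{1} + v_{7}  so sig = ⟨2 | 1 1⟩
  • {2,3}:  v_{2} + v_{3} = v_{4} + v_{6}  so sig = ⟨2 | 1 1⟩
  • {2,5}:  v_{2} + v_{5} = 2·v_{1}  so sig = ⟨2 | 2⟩
  • {3,5,7}:  v_{3} + v_{5} + v_{7} = 0  so sig = ⟨3 | 0⟩

Signatures (|P|; sorted positive RHS coefficients), sorted:
    |P|=2: 10 collections, coeffs (), (1), (1), (1), (1), (1), (1,1), (1,1), (1,1), (2)
    |P|=3: 1 collection, coeffs ()


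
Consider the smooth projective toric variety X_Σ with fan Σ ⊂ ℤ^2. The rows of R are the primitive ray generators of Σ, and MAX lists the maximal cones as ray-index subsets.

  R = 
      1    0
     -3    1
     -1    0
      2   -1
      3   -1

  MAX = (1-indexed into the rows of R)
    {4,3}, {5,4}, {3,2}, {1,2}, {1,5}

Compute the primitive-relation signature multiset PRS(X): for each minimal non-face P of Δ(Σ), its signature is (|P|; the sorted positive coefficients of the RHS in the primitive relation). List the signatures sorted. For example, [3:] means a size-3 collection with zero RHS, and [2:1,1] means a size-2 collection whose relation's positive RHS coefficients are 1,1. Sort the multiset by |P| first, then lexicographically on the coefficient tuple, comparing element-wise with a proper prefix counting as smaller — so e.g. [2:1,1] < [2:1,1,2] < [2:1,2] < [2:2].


Minimal non-faces — 5 found among 5 rays, 5 max cones:

  • {1,3}:  v_{1} + v_{3} = 0  →  sig = [2:]
  • {2,5}:  v_{2} + v_{5} = 0  →  sig = [2:]
  • {1,4}:  v_{1} + v_{4} = v_{5}  →  sig = [2:1]
  • {2,4}:  v_{2} + v_{4} = v_{3}  →  sig = [2:1]
  • {3,5}:  v_{3} + v_{5} = v_{4}  →  sig = [2:1]

Signatures (|P|; sorted positive RHS coefficients), sorted:
    |P|=2: 5 collections, coeffs (), (), (1), (1), (1)


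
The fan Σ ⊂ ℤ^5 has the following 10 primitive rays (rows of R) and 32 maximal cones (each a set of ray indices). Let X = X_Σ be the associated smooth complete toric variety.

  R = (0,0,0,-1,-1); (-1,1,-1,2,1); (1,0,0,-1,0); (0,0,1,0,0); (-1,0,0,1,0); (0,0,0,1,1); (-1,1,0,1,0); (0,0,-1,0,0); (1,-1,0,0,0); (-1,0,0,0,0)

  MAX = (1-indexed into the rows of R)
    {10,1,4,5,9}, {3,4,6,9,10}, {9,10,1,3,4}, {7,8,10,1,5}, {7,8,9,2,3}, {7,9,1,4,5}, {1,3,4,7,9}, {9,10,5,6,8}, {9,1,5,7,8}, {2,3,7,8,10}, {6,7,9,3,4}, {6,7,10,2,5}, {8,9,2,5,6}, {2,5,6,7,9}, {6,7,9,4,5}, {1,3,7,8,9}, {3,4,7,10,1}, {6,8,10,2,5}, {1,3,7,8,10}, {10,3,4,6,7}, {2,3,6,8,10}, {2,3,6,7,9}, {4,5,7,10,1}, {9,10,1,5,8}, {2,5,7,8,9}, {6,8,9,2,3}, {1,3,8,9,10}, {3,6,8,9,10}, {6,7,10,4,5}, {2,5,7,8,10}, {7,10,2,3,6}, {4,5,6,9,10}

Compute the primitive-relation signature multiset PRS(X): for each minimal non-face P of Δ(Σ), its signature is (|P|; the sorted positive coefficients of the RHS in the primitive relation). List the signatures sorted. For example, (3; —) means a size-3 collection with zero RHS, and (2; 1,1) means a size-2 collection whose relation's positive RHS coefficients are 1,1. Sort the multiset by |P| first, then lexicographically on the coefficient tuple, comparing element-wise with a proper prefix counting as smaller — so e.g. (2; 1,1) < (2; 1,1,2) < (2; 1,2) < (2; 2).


Δ(Σ) — 10 vertices, 8 min non-faces:

  • {1,6}:  v_{1} + v_{6} = 0 — sig = (2; —)
  • {3,5}:  v_{3} + v_{5} = 0 — sig = (2; —)
  • {4,8}:  v_{4} + v_{8} = 0 — sig = (2; —)
  • {1,2}:  v_{1} + v_{2} = v_{7} + v_{8} — sig = (2; 1,1)
  • {2,4}:  v_{2} + v_{4} = v_{6} + v_{7} — sig = (2; 1,1)
  • {6,7,8}:  v_{6} + v_{7} + v_{8} = v_{2} — sig = (3; 1)
  • {7,9,10}:  v_{7} + v_{9} + v_{10} = v_{5} — sig = (3; 1)
  • {2,9,10}:  v_{2} + v_{9} + v_{10} = v_{5} + v_{6} + v_{8} — sig = (3; 1,1,1)

Hence PRS(X_Σ) =
[(2; —), (2; —), (2; —), (2; 1,1), (2; 1,1), (3; 1), (3; 1), (3; 1,1,1)]


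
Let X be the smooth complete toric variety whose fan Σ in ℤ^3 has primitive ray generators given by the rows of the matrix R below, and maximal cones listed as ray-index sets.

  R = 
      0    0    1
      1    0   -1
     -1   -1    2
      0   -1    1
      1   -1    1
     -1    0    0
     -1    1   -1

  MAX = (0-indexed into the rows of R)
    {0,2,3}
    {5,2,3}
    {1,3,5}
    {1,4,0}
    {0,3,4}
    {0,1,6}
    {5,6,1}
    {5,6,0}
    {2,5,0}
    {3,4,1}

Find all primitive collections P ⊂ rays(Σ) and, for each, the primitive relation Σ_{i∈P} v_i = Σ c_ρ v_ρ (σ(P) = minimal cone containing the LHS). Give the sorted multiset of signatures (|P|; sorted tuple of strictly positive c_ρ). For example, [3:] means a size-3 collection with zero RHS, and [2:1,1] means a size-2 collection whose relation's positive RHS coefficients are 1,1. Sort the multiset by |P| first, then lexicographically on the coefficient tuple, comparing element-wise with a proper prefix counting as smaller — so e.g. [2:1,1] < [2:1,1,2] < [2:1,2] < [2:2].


Σ has 9 primitive collections:

  P={4,6}:  v_{4} + v_{6} = 0 — sig = [2:]
  P={1,2}:  v_{1} + v_{2} = v_{3} — sig = [2:1]
  P={3,6}:  v_{3} + v_{6} = v_{5} — sig = [2:1]
  P={4,5}:  v_{4} + v_{5} = v_{3} — sig = [2:1]
  P={2,4}:  v_{2} + v_{4} = v_{0} + 2·v_{3} — sig = [2:1,2]
  P={2,6}:  v_{2} + v_{6} = v_{0} + 2·v_{5} — sig = [2:1,2]
  P={0,1,5}:  v_{0} + v_{1} + v_{5} = 0 — sig = [3:]
  P={0,1,3}:  v_{0} + v_{1} + v_{3} = v_{4} — sig = [3:1]
  P={0,3,5}:  v_{0} + v_{3} + v_{5} = v_{2} — sig = [3:1]

Signatures (|P|; sorted positive RHS coefficients), sorted:
{ [2:],  [2:1] ×3,  [2:1,2] ×2,  [3:],  [3:1] ×2 }


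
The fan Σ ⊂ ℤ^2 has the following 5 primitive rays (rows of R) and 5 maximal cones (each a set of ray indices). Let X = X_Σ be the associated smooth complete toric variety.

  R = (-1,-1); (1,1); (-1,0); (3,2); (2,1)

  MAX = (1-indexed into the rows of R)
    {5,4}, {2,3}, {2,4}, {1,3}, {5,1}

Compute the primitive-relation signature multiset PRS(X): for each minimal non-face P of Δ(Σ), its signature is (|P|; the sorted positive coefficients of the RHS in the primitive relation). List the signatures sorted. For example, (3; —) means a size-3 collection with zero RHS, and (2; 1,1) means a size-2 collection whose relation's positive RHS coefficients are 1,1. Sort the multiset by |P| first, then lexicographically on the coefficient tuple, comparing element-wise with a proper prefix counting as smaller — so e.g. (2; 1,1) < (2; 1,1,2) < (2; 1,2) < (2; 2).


|primitive collections| = 5. Relations:

  P={1,2}:  v_{1} + v_{2} = 0  ⇒ sig = (2; —)
  P={1,4}:  v_{1} + v_{4} = v_{5}  ⇒ sig = (2; 1)
  P={2,5}:  v_{2} + v_{5} = v_{4}  ⇒ sig = (2; 1)
  P={3,5}:  v_{3} + v_{5} = v_{2}  ⇒ sig = (2; 1)
  P={3,4}:  v_{3} + v_{4} = 2·v_{2}  ⇒ sig = (2; 2)

so the primitive-relation signature multiset is
[(2; —), (2; 1), (2; 1), (2; 1), (2; 2)]


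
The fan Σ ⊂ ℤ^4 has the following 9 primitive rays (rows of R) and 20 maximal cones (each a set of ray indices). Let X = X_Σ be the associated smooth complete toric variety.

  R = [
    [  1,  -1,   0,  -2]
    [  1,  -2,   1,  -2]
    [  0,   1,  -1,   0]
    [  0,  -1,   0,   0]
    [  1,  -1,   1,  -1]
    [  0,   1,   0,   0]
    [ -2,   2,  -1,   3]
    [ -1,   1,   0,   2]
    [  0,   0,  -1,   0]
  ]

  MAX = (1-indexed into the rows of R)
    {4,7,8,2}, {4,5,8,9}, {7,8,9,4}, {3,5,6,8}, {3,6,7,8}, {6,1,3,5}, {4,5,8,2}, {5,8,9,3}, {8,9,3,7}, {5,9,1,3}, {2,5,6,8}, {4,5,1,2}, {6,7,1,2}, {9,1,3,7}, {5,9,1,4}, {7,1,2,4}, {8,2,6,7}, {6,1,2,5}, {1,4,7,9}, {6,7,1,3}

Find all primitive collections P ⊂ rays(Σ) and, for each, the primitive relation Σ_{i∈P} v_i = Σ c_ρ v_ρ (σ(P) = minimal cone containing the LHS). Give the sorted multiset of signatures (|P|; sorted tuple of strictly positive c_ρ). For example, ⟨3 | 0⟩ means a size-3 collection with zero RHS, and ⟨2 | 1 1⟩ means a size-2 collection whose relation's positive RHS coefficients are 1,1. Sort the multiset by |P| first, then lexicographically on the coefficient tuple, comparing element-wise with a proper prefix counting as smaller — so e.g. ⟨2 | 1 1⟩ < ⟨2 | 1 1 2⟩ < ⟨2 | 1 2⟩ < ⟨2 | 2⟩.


Minimal non-faces — 7 found among 9 rays, 20 max cones:

  {1,8}:  v_{1} + v_{8} = 0  so sig = ⟨2 | 0⟩
  {4,6}:  v_{4} + v_{6} = 0  so sig = ⟨2 | 0⟩
  {2,3}:  v_{2} + v_{3} = v_{1}  so sig = ⟨2 | 1⟩
  {3,4}:  v_{3} + v_{4} = v_{9}  so sig = ⟨2 | 1⟩
  {5,7}:  v_{5} + v_{7} = v_{8}  so sig = ⟨2 | 1⟩
  {6,9}:  v_{6} + v_{9} = v_{3}  so sig = ⟨2 | 1⟩
  {2,9}:  v_{2} + v_{9} = v_{1} + v_{4}  so sig = ⟨2 | 1 1⟩

so the primitive-relation signature multiset is
    ⟨2 | 0⟩
    ⟨2 | 0⟩
    ⟨2 | 1⟩
    ⟨2 | 1⟩
    ⟨2 | 1⟩
    ⟨2 | 1⟩
    ⟨2 | 1 1⟩


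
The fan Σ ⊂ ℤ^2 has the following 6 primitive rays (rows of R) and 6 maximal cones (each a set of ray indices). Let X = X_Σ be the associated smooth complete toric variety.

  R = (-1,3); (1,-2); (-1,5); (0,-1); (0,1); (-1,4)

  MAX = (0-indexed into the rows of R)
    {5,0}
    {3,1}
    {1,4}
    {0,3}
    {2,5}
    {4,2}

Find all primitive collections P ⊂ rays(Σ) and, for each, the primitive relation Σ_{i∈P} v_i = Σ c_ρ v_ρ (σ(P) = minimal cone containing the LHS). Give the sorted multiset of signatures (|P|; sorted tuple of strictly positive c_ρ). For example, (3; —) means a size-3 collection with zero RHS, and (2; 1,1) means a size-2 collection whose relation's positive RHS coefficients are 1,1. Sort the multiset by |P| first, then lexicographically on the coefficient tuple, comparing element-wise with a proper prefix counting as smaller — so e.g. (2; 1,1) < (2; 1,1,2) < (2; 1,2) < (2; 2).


Minimal non-faces — 9 found among 6 rays, 6 max cones:

  • {3,4}:  v_{3} + v_{4} = 0 — sig = (2; —)
  • {0,1}:  v_{0} + v_{1} = v_{4} — sig = (2; 1)
  • {0,4}:  v_{0} + v_{4} = v_{5} — sig = (2; 1)
  • {2,3}:  v_{2} + v_{3} = v_{5} — sig = (2; 1)
  • {3,5}:  v_{3} + v_{5} = v_{0} — sig = (2; 1)
  • {4,5}:  v_{4} + v_{5} = v_{2} — sig = (2; 1)
  • {0,2}:  v_{0} + v_{2} = 2·v_{5} — sig = (2; 2)
  • {1,5}:  v_{1} + v_{5} = 2·v_{4} — sig = (2; 2)
  • {1,2}:  v_{1} + v_{2} = 3·v_{4} — sig = (2; 3)

Signatures (|P|; sorted positive RHS coefficients), sorted:
[(2; —), (2; 1), (2; 1), (2; 1), (2; 1), (2; 1), (2; 2), (2; 2), (2; 3)]


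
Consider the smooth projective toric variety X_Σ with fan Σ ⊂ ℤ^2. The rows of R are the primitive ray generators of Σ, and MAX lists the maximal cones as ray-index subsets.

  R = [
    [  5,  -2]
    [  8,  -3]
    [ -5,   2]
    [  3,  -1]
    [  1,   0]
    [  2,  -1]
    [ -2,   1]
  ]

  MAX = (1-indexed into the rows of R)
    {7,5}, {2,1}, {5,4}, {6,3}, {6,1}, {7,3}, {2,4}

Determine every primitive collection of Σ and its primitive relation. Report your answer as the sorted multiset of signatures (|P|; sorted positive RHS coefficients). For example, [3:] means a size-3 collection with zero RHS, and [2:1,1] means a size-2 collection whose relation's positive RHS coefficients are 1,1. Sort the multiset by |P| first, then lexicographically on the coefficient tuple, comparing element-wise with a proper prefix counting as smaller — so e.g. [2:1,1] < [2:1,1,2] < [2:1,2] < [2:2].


|primitive collections| = 14. Relations:

  P = {1,3}:  v_{1} + v_{3} = 0 ; sig = [2:]
  P = {6,7}:  v_{6} + v_{7} = 0 ; sig = [2:]
  P = {1,4}:  v_{1} + v_{4} = v_{2} ; sig = [2:1]
  P = {1,7}:  v_{1} + v_{7} = v_{4} ; sig = [2:1]
  P = {2,3}:  v_{2} + v_{3} = v_{4} ; sig = [2:1]
  P = {3,4}:  v_{3} + v_{4} = v_{7} ; sig = [2:1]
  P = {4,6}:  v_{4} + v_{6} = v_{1} ; sig = [2:1]
  P = {4,7}:  v_{4} + v_{7} = v_{5} ; sig = [2:1]
  P = {5,6}:  v_{5} + v_{6} = v_{4} ; sig = [2:1]
  P = {1,5}:  v_{1} + v_{5} = 2·v_{4} ; sig = [2:2]
  P = {2,6}:  v_{2} + v_{6} = 2·v_{1} ; sig = [2:2]
  P = {2,7}:  v_{2} + v_{7} = 2·v_{4} ; sig = [2:2]
  P = {3,5}:  v_{3} + v_{5} = 2·v_{7} ; sig = [2:2]
  P = {2,5}:  v_{2} + v_{5} = 3·v_{4} ; sig = [2:3]

Hence PRS(X_Σ) =
    |P|=2: 14 collections, coeffs (), (), (1), (1), (1), (1), (1), (1), (1), (2), (2), (2), (2), (3)


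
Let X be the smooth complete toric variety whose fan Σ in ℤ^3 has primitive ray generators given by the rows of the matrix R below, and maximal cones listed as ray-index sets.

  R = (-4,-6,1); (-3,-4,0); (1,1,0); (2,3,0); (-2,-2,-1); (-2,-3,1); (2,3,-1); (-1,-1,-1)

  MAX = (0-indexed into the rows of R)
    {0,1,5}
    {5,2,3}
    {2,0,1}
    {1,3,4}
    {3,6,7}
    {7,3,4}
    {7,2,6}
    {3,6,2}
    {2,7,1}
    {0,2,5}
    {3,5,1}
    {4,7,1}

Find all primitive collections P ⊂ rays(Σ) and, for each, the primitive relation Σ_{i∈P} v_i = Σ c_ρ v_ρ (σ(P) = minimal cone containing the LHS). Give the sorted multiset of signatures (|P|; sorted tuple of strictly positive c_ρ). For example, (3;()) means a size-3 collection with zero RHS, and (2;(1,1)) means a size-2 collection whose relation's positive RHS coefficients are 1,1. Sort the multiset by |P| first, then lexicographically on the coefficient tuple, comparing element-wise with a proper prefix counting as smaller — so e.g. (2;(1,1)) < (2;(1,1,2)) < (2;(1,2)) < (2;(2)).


Σ has 14 primitive collections:

  P = {5,6}:  v_{5} + v_{6} = 0 ; sig = (2;())
  P = {0,3}:  v_{0} + v_{3} = v_{5} ; sig = (2;(1))
  P = {1,6}:  v_{1} + v_{6} = v_{7} ; sig = (2;(1))
  P = {2,4}:  v_{2} + v_{4} = v_{7} ; sig = (2;(1))
  P = {5,7}:  v_{5} + v_{7} = v_{1} ; sig = (2;(1))
  P = {0,6}:  v_{0} + v_{6} = v_{1} + v_{2} ; sig = (2;(1,1))
  P = {0,7}:  v_{0} + v_{7} = 2·v_{1} + v_{2} ; sig = (2;(1,2))
  P = {4,5}:  v_{4} + v_{5} = 2·v_{1} + v_{3} ; sig = (2;(1,2))
  P = {4,6}:  v_{4} + v_{6} = v_{3} + 2·v_{7} ; sig = (2;(1,2))
  P = {0,4}:  v_{0} + v_{4} = 2·v_{1} ; sig = (2;(2))
  P = {1,2,3}:  v_{1} + v_{2} + v_{3} = 0 ; sig = (3;())
  P = {1,2,5}:  v_{1} + v_{2} + v_{5} = v_{0} ; sig = (3;(1))
  P = {1,3,7}:  v_{1} + v_{3} + v_{7} = v_{4} ; sig = (3;(1))
  P = {2,3,7}:  v_{2} + v_{3} + v_{7} = v_{6} ; sig = (3;(1))

Sorted signature multiset PRS(X):
{ (2;()),  (2;(1)) ×4,  (2;(1,1)),  (2;(1,2)) ×3,  (2;(2)),  (3;()),  (3;(1)) ×3 }
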